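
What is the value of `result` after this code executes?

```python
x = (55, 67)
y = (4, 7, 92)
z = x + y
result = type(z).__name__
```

x is tuple; y is tuple; z is tuple; result = 'tuple'

'tuple'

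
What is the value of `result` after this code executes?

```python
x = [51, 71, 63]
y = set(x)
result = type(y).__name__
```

x is list; y is set; result = 'set'

'set'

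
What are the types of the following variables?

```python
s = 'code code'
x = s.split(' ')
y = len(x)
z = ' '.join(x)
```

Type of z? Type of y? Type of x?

str.join() returns str; len() returns int; str.split() returns list

str, int, list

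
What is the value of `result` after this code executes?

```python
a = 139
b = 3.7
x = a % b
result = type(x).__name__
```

a is int; b is float; x is float; result = 'float'

'float'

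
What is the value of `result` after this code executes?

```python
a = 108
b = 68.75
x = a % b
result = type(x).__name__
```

a is int; b is float; x is float; result = 'float'

'float'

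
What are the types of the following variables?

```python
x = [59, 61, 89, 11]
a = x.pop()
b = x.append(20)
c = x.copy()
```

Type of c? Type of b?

copy() returns list; append() returns None

list, NoneType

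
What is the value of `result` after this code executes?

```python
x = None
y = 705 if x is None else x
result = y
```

x = None; y = 705; result = 705

705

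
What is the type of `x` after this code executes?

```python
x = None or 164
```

'or' with None returns the other truthy value

int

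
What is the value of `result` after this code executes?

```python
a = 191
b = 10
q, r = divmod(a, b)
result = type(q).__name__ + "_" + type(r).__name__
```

a is int; b is int; q is int; r is int; result = 'int_int'

'int_int'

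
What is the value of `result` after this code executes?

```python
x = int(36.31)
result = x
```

x = 36; result = 36

36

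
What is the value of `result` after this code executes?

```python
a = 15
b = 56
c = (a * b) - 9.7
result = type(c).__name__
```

a is int; b is int; c is float; result = 'float'

'float'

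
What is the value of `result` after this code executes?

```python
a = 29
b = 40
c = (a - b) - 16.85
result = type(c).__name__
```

a is int; b is int; c is float; result = 'float'

'float'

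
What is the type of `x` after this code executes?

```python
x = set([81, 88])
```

set() constructor returns set

set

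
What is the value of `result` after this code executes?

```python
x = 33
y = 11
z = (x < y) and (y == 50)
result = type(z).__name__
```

x is int; y is int; z is bool; result = 'bool'

'bool'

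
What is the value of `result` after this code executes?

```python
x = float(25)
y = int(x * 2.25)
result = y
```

x = 25.0; y = 56; result = 56

56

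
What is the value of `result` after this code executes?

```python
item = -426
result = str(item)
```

item = -426; result = '-426'

'-426'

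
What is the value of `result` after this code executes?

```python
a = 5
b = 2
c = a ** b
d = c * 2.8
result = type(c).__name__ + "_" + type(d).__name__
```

a is int; b is int; c is int; d is float; result = 'int_float'

'int_float'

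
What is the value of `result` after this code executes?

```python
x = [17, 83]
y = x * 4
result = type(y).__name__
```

x is list; y is list; result = 'list'

'list'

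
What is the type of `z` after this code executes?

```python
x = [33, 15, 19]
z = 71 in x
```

'in' operator returns bool

bool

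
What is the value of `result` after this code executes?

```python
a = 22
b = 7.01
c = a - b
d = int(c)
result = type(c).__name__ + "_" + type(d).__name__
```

a is int; b is float; c is float; d is int; result = 'float_int'

'float_int'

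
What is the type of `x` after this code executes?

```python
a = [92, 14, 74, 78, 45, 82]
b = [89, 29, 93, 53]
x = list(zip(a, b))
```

list(zip()) returns a list of tuples

list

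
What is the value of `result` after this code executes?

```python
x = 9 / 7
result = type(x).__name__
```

x is float; result = 'float'

'float'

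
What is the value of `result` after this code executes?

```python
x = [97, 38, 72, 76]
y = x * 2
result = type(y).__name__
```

x is list; y is list; result = 'list'

'list'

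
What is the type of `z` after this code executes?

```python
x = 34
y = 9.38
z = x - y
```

int - float = float

float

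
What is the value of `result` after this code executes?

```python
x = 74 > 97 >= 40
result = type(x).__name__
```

x is bool; result = 'bool'

'bool'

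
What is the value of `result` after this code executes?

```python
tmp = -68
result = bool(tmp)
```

tmp = -68; result = True

True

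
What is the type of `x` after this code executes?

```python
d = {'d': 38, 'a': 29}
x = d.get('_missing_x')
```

dict.get() returns None when key not found

NoneType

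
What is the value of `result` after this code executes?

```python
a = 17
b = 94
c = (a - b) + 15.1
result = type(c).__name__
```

a is int; b is int; c is float; result = 'float'

'float'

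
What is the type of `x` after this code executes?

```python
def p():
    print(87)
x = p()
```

Function without return returns None

NoneType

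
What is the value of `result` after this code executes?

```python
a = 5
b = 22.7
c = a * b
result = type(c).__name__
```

a is int; b is float; c is float; result = 'float'

'float'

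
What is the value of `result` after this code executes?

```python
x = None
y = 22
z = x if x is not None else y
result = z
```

x = None; y = 22; z = 22; result = 22

22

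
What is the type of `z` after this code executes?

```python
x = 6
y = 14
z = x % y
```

int % int = int

int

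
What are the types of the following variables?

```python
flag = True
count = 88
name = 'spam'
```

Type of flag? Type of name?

flag is assigned the constant True, which has type bool; name is assigned a quoted string literal, so it is a str

bool, str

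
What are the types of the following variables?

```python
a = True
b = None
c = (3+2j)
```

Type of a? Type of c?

a is assigned the constant True, which has type bool; c is assigned (3+2j), an int plus an imaginary literal (j suffix), which evaluates to complex

bool, complex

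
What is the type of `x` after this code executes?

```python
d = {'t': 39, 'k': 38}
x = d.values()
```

.values() returns dict_values view

dict_values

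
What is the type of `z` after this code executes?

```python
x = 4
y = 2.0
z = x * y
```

int * float = float

float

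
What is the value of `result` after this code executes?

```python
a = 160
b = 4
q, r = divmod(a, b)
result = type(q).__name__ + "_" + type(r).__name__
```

a is int; b is int; q is int; r is int; result = 'int_int'

'int_int'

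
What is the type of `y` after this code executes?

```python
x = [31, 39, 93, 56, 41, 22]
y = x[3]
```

Indexing list[int] returns int

int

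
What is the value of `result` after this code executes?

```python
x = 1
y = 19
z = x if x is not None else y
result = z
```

x = 1; y = 19; z = 1; result = 1

1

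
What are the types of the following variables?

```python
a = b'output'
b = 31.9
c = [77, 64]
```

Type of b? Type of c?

b is assigned a number with a decimal point, so it is a float; c is assigned a list literal (square brackets)

float, list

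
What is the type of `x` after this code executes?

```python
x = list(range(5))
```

list(range()) returns list

list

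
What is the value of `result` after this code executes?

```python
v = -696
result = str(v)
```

v = -696; result = '-696'

'-696'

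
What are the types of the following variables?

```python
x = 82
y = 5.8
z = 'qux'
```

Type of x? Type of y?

x is assigned a bare integer (no decimal point), so it is an int; y is assigned a number with a decimal point, so it is a float

int, float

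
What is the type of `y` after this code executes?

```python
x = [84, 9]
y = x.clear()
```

list.clear() returns None

NoneType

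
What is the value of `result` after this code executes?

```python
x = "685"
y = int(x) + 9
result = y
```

x = '685'; y = 694; result = 694

694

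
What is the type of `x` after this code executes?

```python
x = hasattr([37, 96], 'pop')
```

hasattr() returns bool

bool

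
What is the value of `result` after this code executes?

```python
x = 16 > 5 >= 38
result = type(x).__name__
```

x is bool; result = 'bool'

'bool'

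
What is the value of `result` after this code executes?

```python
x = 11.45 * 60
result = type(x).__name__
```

x is float; result = 'float'

'float'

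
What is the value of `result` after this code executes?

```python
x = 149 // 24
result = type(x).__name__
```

x is int; result = 'int'

'int'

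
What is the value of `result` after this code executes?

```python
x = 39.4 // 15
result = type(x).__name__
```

x is float; result = 'float'

'float'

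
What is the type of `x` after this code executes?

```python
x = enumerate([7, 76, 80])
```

enumerate() returns an enumerate object

enumerate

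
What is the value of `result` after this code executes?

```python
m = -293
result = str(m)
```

m = -293; result = '-293'

'-293'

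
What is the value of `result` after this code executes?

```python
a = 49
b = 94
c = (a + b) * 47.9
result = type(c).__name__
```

a is int; b is int; c is float; result = 'float'

'float'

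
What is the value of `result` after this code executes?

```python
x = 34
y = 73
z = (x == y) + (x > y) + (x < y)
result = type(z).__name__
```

x is int; y is int; z is int; result = 'int'

'int'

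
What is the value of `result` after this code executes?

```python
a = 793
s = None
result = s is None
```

a = 793; s = None; result = True

True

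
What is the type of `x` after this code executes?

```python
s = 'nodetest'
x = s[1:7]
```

Slicing a str returns str

str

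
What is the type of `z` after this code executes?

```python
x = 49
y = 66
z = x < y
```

Comparison returns bool

bool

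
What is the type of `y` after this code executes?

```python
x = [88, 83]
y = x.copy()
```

list.copy() returns list

list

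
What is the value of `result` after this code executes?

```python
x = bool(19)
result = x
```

x = True; result = True

True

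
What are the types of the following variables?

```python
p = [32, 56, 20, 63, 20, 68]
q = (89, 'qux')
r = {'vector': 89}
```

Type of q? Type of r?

q is assigned a tuple (parenthesized, comma-separated values); r is assigned a dict literal ({key: value})

tuple, dict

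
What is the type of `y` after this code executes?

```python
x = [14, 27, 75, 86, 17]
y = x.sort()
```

list.sort() returns None (mutates in place)

NoneType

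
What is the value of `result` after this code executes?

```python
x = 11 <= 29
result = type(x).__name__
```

x is bool; result = 'bool'

'bool'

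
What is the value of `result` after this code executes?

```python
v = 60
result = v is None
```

v = 60; result = False

False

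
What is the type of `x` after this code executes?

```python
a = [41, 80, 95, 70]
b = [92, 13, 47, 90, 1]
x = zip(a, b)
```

zip() returns a zip object

zip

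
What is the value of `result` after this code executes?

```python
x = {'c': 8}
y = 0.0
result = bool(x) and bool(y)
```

x = {'c': 8}; y = 0.0; result = False

False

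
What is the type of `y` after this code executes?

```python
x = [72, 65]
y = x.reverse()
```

list.reverse() returns None

NoneType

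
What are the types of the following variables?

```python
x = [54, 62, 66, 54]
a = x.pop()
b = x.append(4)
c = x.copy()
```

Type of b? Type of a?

append() returns None; pop() returns element

NoneType, int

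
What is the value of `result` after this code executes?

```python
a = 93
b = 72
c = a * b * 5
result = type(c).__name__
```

a is int; b is int; c is int; result = 'int'

'int'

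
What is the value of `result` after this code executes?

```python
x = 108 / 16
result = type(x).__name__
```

x is float; result = 'float'

'float'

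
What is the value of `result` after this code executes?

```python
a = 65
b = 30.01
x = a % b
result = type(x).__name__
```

a is int; b is float; x is float; result = 'float'

'float'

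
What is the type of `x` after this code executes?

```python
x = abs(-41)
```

abs() of int returns int

int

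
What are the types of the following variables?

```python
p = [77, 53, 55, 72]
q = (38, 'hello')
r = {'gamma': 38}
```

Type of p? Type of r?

p is assigned a list literal (square brackets); r is assigned a dict literal ({key: value})

list, dict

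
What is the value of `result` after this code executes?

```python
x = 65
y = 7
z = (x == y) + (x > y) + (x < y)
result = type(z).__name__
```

x is int; y is int; z is int; result = 'int'

'int'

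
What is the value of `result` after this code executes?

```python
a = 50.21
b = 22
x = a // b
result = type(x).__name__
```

a is float; b is int; x is float; result = 'float'

'float'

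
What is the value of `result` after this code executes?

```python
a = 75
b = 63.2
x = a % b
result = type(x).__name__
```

a is int; b is float; x is float; result = 'float'

'float'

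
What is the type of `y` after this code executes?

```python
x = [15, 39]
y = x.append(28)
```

list.append() returns None (mutates in place)

NoneType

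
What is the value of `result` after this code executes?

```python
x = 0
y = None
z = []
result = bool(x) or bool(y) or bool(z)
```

x = 0; y = None; z = []; result = False

False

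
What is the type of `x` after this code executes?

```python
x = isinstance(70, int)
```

isinstance() returns bool

bool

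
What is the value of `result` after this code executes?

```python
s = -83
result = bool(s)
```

s = -83; result = True

True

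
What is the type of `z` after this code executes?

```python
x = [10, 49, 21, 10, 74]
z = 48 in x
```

'in' operator returns bool

bool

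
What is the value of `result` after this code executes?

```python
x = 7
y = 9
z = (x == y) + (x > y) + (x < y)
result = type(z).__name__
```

x is int; y is int; z is int; result = 'int'

'int'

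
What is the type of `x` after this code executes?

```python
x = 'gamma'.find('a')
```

str.find() returns int index

int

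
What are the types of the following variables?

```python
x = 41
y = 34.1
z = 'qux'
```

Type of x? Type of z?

x is assigned a bare integer (no decimal point), so it is an int; z is assigned a quoted string literal, so it is a str

int, str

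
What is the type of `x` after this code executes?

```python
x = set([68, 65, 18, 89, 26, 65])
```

set() constructor returns set

set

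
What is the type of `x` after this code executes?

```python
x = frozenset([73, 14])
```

frozenset() returns frozenset

frozenset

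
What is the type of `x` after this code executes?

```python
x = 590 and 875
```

'and' with truthy values returns last operand (int)

int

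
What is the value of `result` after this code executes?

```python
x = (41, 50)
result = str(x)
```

x = (41, 50); result = '(41, 50)'

'(41, 50)'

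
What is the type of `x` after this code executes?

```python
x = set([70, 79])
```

set() constructor returns set

set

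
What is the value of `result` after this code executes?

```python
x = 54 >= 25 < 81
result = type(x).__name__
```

x is bool; result = 'bool'

'bool'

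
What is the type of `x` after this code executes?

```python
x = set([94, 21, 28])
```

set() constructor returns set

set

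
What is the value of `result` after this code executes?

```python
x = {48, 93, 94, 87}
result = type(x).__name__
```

x is set; result = 'set'

'set'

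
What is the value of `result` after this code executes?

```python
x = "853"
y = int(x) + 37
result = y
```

x = '853'; y = 890; result = 890

890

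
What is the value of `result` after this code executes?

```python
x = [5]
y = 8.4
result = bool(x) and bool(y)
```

x = [5]; y = 8.4; result = True

True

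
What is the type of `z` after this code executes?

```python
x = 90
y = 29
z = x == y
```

Equality comparison returns bool

bool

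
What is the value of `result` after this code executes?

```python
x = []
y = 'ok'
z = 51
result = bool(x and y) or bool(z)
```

x = []; y = 'ok'; z = 51; result = True

True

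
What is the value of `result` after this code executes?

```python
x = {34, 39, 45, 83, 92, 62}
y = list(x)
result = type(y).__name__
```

x is set; y is list; result = 'list'

'list'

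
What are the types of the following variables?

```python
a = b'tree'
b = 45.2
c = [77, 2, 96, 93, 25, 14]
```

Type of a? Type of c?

a is assigned a bytes literal (b'...' prefix); c is assigned a list literal (square brackets)

bytes, list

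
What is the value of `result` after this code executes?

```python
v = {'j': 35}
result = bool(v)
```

v = {'j': 35}; result = True

True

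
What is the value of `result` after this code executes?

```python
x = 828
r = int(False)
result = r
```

x = 828; r = 0; result = 0

0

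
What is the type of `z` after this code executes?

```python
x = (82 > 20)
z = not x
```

'not' returns bool

bool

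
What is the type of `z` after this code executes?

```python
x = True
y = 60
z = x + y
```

bool + int = int (bool is subclass of int)

int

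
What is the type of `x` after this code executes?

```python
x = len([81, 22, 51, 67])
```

len() always returns int

int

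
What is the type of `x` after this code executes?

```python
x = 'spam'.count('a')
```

str.count() returns int

int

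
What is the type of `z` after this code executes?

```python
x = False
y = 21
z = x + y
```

bool + int = int (bool is subclass of int)

int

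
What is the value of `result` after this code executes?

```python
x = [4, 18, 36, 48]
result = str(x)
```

x = [4, 18, 36, 48]; result = '[4, 18, 36, 48]'

'[4, 18, 36, 48]'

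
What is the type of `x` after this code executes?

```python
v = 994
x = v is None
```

'is' comparison returns bool

bool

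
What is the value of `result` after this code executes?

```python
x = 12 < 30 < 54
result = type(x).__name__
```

x is bool; result = 'bool'

'bool'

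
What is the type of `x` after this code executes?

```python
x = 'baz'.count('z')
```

str.count() returns int

int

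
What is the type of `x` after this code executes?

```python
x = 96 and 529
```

'and' with truthy values returns last operand (int)

int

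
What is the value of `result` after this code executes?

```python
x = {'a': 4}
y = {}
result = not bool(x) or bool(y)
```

x = {'a': 4}; y = {}; result = False

False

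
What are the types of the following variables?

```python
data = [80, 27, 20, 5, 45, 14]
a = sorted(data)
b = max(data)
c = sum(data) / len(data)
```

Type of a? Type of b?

sorted() returns list; max of ints returns int

list, int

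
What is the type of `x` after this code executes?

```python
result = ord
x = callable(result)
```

callable() returns bool

bool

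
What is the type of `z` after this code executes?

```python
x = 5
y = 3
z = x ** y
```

positive int ** positive int = int

int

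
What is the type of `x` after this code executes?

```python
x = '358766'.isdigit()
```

str.isdigit() returns bool

bool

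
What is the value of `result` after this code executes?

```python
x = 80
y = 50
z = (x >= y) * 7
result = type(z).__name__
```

x is int; y is int; z is int; result = 'int'

'int'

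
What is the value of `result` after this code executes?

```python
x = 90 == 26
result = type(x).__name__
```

x is bool; result = 'bool'

'bool'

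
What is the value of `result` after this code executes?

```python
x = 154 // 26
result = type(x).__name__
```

x is int; result = 'int'

'int'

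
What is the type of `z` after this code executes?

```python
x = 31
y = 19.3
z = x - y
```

int - float = float

float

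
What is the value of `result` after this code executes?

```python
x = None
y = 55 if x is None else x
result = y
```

x = None; y = 55; result = 55

55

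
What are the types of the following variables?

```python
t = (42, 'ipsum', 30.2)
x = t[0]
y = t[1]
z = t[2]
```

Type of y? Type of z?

tuple[1] is str; tuple[2] is float

str, float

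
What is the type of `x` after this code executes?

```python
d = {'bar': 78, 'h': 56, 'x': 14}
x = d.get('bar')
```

dict.get() returns value type when found

int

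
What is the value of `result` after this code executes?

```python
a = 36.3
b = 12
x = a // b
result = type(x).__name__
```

a is float; b is int; x is float; result = 'float'

'float'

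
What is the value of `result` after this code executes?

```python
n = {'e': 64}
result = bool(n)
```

n = {'e': 64}; result = True

True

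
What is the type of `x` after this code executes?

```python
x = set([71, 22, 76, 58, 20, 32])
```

set() constructor returns set

set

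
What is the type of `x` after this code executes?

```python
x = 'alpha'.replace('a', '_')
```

str.replace() returns str

str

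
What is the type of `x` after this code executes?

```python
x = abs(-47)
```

abs() of int returns int

int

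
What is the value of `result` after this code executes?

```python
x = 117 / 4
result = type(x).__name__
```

x is float; result = 'float'

'float'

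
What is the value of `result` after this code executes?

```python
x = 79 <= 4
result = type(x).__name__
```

x is bool; result = 'bool'

'bool'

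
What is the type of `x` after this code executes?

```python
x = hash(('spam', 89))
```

hash() returns int

int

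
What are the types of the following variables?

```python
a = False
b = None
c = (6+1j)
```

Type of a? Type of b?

a is assigned the constant False, which has type bool; b is assigned None, whose type is NoneType

bool, NoneType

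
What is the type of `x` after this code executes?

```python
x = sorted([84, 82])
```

sorted() always returns list

list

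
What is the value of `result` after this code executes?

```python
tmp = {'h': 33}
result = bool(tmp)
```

tmp = {'h': 33}; result = True

True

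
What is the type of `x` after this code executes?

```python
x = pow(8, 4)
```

pow(int, int) returns int

int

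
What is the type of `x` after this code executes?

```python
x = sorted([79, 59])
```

sorted() always returns list

list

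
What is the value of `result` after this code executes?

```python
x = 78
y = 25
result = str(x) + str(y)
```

x = 78; y = 25; result = '7825'

'7825'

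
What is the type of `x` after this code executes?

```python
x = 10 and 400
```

'and' with truthy values returns last operand (int)

int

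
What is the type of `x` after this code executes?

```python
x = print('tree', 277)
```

print() returns None

NoneType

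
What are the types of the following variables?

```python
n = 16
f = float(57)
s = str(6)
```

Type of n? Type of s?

n is assigned a bare integer (no decimal point), so it is an int; s is assigned the result of calling str(), which returns a str

int, str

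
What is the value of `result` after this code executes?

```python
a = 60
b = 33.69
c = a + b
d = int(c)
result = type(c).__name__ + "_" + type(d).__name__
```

a is int; b is float; c is float; d is int; result = 'float_int'

'float_int'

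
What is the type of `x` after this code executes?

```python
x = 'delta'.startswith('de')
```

str.startswith() returns bool

bool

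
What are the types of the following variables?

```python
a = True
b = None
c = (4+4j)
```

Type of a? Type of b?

a is assigned the constant True, which has type bool; b is assigned None, whose type is NoneType

bool, NoneType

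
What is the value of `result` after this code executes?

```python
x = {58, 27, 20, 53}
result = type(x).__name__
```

x is set; result = 'set'

'set'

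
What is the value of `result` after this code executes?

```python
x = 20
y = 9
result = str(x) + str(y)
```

x = 20; y = 9; result = '209'

'209'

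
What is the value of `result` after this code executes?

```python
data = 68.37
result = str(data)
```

data = 68.37; result = '68.37'

'68.37'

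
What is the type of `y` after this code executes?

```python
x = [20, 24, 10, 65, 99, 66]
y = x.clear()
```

list.clear() returns None

NoneType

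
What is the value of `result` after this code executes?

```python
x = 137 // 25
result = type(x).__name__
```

x is int; result = 'int'

'int'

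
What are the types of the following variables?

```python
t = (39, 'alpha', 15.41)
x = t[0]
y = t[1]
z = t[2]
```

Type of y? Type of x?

tuple[1] is str; tuple[0] is int

str, int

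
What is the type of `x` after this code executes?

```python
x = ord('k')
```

ord() returns int (code point)

int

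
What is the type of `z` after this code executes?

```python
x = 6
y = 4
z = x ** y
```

positive int ** positive int = int

int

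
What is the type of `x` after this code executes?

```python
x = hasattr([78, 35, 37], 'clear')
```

hasattr() returns bool

bool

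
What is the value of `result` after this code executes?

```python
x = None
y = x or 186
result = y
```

x = None; y = 186; result = 186

186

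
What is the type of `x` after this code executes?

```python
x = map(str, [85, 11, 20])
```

map() returns a map object

map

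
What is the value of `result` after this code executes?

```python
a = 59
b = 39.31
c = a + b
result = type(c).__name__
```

a is int; b is float; c is float; result = 'float'

'float'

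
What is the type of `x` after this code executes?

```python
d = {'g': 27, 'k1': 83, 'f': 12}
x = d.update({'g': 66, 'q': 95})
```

dict.update() returns None

NoneType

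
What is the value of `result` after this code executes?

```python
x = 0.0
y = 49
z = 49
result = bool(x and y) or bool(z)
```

x = 0.0; y = 49; z = 49; result = True

True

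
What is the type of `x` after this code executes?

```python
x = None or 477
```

'or' with None returns the other truthy value

int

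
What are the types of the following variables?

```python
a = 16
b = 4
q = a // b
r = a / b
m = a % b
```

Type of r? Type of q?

/ returns float; // returns int

float, int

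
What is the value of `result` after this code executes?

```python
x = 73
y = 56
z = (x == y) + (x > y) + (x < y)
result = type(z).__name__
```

x is int; y is int; z is int; result = 'int'

'int'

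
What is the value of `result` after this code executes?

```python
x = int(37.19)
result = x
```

x = 37; result = 37

37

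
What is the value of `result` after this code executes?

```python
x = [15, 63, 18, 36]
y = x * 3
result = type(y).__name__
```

x is list; y is list; result = 'list'

'list'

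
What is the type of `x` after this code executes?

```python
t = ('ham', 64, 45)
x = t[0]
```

Index 0 of tuple is a str literal

str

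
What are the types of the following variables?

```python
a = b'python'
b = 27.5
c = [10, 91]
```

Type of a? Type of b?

a is assigned a bytes literal (b'...' prefix); b is assigned a number with a decimal point, so it is a float

bytes, float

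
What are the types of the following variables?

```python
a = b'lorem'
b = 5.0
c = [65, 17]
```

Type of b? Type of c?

b is assigned a number with a decimal point, so it is a float; c is assigned a list literal (square brackets)

float, list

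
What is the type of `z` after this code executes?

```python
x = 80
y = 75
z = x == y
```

Equality comparison returns bool

bool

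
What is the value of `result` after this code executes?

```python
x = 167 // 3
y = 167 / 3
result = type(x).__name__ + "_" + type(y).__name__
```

x is int; y is float; result = 'int_float'

'int_float'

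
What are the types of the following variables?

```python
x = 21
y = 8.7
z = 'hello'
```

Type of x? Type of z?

x is assigned a bare integer (no decimal point), so it is an int; z is assigned a quoted string literal, so it is a str

int, str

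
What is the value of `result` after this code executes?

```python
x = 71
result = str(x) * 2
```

x = 71; result = '7171'

'7171'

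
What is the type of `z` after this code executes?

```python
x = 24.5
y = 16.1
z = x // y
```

float // float = float

float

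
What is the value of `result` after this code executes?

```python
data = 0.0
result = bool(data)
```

data = 0.0; result = False

False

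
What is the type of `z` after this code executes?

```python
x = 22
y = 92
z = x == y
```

Equality comparison returns bool

bool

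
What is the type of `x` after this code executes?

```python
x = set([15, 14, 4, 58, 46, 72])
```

set() constructor returns set

set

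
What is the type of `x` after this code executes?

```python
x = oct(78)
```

oct() returns str representation

str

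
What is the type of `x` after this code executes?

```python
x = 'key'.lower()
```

str.lower() returns str

str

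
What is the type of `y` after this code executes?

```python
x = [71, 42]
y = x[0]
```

Indexing list[int] returns int

int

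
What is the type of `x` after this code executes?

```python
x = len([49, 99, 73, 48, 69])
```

len() always returns int

int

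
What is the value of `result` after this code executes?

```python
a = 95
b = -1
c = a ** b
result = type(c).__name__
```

a is int; b is int; c is float; result = 'float'

'float'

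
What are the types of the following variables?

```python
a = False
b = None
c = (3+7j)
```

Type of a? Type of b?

a is assigned the constant False, which has type bool; b is assigned None, whose type is NoneType

bool, NoneType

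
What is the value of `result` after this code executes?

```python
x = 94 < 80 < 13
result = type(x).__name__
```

x is bool; result = 'bool'

'bool'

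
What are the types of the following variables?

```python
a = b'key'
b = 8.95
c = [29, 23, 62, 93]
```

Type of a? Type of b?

a is assigned a bytes literal (b'...' prefix); b is assigned a number with a decimal point, so it is a float

bytes, float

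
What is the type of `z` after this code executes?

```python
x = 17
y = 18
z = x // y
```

int // int = int

int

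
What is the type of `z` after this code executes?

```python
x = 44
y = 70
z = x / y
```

int / int = float

float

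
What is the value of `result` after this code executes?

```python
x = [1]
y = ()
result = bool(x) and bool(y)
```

x = [1]; y = (); result = False

False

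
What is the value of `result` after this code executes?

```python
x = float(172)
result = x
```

x = 172.0; result = 172.0

172.0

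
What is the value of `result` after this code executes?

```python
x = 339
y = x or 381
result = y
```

x = 339; y = 339; result = 339

339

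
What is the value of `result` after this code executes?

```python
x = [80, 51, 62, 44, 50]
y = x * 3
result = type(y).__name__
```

x is list; y is list; result = 'list'

'list'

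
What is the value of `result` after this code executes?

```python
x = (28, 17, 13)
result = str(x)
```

x = (28, 17, 13); result = '(28, 17, 13)'

'(28, 17, 13)'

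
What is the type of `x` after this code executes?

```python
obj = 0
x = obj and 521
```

'and' returns first falsy value (0 is int)

int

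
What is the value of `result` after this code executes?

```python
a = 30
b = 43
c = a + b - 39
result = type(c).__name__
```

a is int; b is int; c is int; result = 'int'

'int'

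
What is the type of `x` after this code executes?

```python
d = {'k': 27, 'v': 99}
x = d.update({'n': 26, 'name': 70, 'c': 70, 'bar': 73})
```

dict.update() returns None

NoneType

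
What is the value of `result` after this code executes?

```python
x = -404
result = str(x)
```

x = -404; result = '-404'

'-404'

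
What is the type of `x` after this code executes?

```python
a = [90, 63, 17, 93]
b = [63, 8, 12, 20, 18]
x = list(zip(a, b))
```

list(zip()) returns a list of tuples

list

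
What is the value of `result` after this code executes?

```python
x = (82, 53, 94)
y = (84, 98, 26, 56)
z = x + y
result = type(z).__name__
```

x is tuple; y is tuple; z is tuple; result = 'tuple'

'tuple'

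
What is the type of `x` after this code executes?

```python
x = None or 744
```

'or' with None returns the other truthy value

int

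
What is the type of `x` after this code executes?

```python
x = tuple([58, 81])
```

tuple() constructor returns tuple

tuple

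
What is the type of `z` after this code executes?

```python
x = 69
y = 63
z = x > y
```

Comparison returns bool

bool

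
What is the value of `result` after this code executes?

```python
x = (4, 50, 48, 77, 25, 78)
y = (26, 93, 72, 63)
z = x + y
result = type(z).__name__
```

x is tuple; y is tuple; z is tuple; result = 'tuple'

'tuple'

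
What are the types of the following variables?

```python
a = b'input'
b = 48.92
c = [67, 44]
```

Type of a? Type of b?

a is assigned a bytes literal (b'...' prefix); b is assigned a number with a decimal point, so it is a float

bytes, float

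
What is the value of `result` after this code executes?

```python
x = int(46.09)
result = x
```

x = 46; result = 46

46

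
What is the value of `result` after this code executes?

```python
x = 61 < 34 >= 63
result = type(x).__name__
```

x is bool; result = 'bool'

'bool'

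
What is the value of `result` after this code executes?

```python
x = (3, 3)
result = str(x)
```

x = (3, 3); result = '(3, 3)'

'(3, 3)'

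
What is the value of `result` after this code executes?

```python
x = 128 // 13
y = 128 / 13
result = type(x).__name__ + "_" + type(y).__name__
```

x is int; y is float; result = 'int_float'

'int_float'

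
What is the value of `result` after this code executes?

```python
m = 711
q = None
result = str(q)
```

m = 711; q = None; result = 'None'

'None'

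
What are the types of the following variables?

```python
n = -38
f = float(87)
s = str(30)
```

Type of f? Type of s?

f is assigned the result of calling float(), which returns a float; s is assigned the result of calling str(), which returns a str

float, str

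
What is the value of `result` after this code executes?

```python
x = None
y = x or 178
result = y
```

x = None; y = 178; result = 178

178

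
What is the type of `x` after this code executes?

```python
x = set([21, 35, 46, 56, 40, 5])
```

set() constructor returns set

set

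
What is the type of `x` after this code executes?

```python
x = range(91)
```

range() returns a range object

range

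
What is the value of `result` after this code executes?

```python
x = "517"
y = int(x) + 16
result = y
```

x = '517'; y = 533; result = 533

533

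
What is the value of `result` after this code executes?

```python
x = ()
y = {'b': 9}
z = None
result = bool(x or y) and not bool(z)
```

x = (); y = {'b': 9}; z = None; result = True

True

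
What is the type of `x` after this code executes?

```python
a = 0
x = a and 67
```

'and' returns first falsy value (0 is int)

int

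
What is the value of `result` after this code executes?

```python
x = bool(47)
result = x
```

x = True; result = True

True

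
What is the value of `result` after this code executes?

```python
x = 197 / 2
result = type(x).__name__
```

x is float; result = 'float'

'float'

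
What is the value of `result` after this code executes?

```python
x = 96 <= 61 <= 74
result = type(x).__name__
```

x is bool; result = 'bool'

'bool'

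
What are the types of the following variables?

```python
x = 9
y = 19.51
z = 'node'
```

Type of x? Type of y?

x is assigned a bare integer (no decimal point), so it is an int; y is assigned a number with a decimal point, so it is a float

int, float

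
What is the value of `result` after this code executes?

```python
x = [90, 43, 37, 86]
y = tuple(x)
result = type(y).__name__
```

x is list; y is tuple; result = 'tuple'

'tuple'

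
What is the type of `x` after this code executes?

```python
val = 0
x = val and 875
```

'and' returns first falsy value (0 is int)

int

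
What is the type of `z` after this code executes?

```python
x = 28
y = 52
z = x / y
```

int / int = float

float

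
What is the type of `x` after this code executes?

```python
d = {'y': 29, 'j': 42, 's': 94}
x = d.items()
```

dict.items() returns dict_items view

dict_items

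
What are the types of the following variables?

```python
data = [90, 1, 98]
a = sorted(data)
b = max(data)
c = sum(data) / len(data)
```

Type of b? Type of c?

max of ints returns int; int / int = float

int, float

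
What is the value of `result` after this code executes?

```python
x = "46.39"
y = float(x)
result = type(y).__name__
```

x is str; y is float; result = 'float'

'float'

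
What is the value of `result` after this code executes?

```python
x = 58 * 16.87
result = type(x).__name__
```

x is float; result = 'float'

'float'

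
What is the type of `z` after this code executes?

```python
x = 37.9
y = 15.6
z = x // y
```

float // float = float

float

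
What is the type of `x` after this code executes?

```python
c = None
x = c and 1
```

'and' returns first falsy value (None)

NoneType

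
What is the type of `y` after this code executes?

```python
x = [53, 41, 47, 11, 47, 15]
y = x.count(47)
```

list.count() returns int

int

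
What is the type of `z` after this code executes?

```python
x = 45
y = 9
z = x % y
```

int % int = int

int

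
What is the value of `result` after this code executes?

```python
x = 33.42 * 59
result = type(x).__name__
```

x is float; result = 'float'

'float'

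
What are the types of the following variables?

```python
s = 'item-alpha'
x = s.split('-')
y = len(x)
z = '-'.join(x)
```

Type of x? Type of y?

str.split() returns list; len() returns int

list, int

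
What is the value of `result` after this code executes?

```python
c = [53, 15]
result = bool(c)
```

c = [53, 15]; result = True

True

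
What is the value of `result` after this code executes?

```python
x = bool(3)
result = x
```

x = True; result = True

True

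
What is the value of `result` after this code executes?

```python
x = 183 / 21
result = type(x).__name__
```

x is float; result = 'float'

'float'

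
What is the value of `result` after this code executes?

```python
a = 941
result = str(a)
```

a = 941; result = '941'

'941'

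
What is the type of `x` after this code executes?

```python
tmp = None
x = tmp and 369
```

'and' returns first falsy value (None)

NoneType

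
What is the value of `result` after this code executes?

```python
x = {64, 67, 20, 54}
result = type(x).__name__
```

x is set; result = 'set'

'set'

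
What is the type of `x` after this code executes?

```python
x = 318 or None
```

'or' returns first truthy value

int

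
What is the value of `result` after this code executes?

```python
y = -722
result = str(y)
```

y = -722; result = '-722'

'-722'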